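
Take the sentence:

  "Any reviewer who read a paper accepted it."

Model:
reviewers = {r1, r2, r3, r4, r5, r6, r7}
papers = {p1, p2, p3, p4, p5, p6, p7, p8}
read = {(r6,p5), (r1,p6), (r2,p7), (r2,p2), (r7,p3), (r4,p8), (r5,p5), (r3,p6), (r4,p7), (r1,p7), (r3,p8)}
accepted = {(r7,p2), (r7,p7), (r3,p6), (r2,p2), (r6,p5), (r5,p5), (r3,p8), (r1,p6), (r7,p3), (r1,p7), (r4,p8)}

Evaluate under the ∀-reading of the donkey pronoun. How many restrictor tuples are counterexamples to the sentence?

2

"it" takes "a paper" as antecedent — a donkey pronoun bound across the clause boundary.
Strong reading: for every (r,p) with read(r,p), accepted(r,p).
Restrictor pairs: (r1,p6) ✓  (r1,p7) ✓  (r2,p2) ✓  (r2,p7) ✗  (r3,p6) ✓  (r3,p8) ✓  (r4,p7) ✗  (r4,p8) ✓  (r5,p5) ✓  (r6,p5) ✓  (r7,p3) ✓
Counterexamples (restrictor pairs failing the scope): 2.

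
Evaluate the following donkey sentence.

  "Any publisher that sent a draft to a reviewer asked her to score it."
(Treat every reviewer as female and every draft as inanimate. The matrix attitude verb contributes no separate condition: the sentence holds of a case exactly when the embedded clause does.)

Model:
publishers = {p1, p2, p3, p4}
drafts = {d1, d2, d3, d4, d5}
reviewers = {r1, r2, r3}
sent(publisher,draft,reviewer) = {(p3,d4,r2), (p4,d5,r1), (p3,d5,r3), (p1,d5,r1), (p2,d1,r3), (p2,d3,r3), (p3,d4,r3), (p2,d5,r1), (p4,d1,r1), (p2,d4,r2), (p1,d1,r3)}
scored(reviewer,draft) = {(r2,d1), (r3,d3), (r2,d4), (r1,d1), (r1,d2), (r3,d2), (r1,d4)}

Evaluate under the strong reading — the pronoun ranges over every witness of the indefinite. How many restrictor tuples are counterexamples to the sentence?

7

"her" takes "a reviewer" as antecedent and "it" takes "a draft"; both are donkey pronouns co-varying with the restrictor.
Strong reading: for every (p,d,r) with sent(p,d,r), scored(r,d).
Restrictor triples: (p1,d1,r3)→scored(r3,d1) ✗  (p1,d5,r1)→scored(r1,d5) ✗  (p2,d1,r3)→scored(r3,d1) ✗  (p2,d3,r3)→scored(r3,d3) ✓  (p2,d4,r2)→scored(r2,d4) ✓  (p2,d5,r1)→scored(r1,d5) ✗  (p3,d4,r2)→scored(r2,d4) ✓  (p3,d4,r3)→scored(r3,d4) ✗  (p3,d5,r3)→scored(r3,d5) ✗  (p4,d1,r1)→scored(r1,d1) ✓  (p4,d5,r1)→scored(r1,d5) ✗
Counterexamples (restrictor triples failing the scope): 7.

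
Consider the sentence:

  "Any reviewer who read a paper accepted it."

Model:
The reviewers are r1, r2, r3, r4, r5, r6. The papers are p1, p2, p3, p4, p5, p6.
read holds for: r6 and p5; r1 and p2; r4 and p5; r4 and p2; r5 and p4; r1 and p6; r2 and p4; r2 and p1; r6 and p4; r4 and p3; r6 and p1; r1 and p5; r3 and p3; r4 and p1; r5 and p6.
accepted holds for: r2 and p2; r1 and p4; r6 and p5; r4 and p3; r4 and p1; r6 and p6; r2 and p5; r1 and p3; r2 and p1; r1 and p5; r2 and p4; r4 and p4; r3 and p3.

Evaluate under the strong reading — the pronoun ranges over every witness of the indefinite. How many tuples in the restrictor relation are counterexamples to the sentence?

"it" takes "a paper" as antecedent — a donkey pronoun bound across the clause boundary.
Strong reading: for every (r,p) with read(r,p), accepted(r,p).
Restrictor pairs: (r1,p2) ✗  (r1,p5) ✓  (r1,p6) ✗  (r2,p1) ✓  (r2,p4) ✓  (r3,p3) ✓  (r4,p1) ✓  (r4,p2) ✗  (r4,p3) ✓  (r4,p5) ✗  (r5,p4) ✗  (r5,p6) ✗  (r6,p1) ✗  (r6,p4) ✗  (r6,p5) ✓
Counterexamples (restrictor pairs failing the scope): 8.

8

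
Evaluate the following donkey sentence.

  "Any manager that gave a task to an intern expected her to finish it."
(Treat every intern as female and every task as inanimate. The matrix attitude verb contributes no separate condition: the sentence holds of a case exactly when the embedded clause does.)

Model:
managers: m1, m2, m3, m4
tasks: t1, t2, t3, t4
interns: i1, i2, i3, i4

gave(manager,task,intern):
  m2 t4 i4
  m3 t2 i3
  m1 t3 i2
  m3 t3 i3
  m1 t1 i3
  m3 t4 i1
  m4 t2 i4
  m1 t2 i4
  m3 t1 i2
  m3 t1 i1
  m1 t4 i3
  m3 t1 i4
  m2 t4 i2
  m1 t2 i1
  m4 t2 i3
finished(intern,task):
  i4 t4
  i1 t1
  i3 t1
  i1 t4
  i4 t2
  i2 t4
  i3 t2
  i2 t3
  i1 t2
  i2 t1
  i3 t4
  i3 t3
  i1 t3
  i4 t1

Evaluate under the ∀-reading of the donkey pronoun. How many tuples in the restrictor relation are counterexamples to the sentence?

"her" takes "an intern" as antecedent and "it" takes "a task"; both are donkey pronouns co-varying with the restrictor.
Strong reading: for every (m,t,i) with gave(m,t,i), finished(i,t).
Restrictor triples: (m1,t1,i3)→finished(i3,t1) ✓  (m1,t2,i1)→finished(i1,t2) ✓  (m1,t2,i4)→finished(i4,t2) ✓  (m1,t3,i2)→finished(i2,t3) ✓  (m1,t4,i3)→finished(i3,t4) ✓  (m2,t4,i2)→finished(i2,t4) ✓  (m2,t4,i4)→finished(i4,t4) ✓  (m3,t1,i1)→finished(i1,t1) ✓  (m3,t1,i2)→finished(i2,t1) ✓  (m3,t1,i4)→finished(i4,t1) ✓  (m3,t2,i3)→finished(i3,t2) ✓  (m3,t3,i3)→finished(i3,t3) ✓  (m3,t4,i1)→finished(i1,t4) ✓  (m4,t2,i3)→finished(i3,t2) ✓  (m4,t2,i4)→finished(i4,t2) ✓
Counterexamples (restrictor triples failing the scope): 0.

0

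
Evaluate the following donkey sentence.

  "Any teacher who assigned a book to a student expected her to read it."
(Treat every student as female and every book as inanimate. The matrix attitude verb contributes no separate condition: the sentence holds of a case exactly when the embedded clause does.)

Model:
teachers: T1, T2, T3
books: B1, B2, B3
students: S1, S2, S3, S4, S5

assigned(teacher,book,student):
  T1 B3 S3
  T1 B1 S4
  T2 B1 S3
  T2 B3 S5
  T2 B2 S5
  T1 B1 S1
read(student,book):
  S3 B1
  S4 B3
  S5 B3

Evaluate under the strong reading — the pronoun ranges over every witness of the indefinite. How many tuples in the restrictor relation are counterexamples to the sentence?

"her" takes "a student" as antecedent and "it" takes "a book"; both are donkey pronouns co-varying with the restrictor.
Strong reading: for every (t,b,s) with assigned(t,b,s), read(s,b).
Restrictor triples: (T1,B1,S1)→read(S1,B1) ✗  (T1,B1,S4)→read(S4,B1) ✗  (T1,B3,S3)→read(S3,B3) ✗  (T2,B1,S3)→read(S3,B1) ✓  (T2,B2,S5)→read(S5,B2) ✗  (T2,B3,S5)→read(S5,B3) ✓
Counterexamples (restrictor triples failing the scope): 4.

4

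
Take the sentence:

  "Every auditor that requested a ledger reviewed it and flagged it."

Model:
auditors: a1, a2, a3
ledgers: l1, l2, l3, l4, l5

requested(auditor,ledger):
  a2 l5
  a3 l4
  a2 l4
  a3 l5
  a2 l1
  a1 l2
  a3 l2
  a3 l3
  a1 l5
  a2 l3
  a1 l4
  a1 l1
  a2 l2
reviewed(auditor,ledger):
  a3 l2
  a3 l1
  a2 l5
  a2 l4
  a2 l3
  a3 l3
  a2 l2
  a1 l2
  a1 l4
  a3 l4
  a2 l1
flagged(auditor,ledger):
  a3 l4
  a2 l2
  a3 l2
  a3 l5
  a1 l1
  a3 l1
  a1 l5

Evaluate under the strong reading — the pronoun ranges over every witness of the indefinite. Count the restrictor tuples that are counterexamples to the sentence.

10

"it" takes "a ledger" as antecedent — a donkey pronoun bound across the clause boundary.
Strong reading: for every (a,l) with requested(a,l), reviewed(a,l) ∧ flagged(a,l).
Restrictor pairs: (a1,l1) ✗  (a1,l2) ✗  (a1,l4) ✗  (a1,l5) ✗  (a2,l1) ✗  (a2,l2) ✓  (a2,l3) ✗  (a2,l4) ✗  (a2,l5) ✗  (a3,l2) ✓  (a3,l3) ✗  (a3,l4) ✓  (a3,l5) ✗
Counterexamples (restrictor pairs failing the scope): 10.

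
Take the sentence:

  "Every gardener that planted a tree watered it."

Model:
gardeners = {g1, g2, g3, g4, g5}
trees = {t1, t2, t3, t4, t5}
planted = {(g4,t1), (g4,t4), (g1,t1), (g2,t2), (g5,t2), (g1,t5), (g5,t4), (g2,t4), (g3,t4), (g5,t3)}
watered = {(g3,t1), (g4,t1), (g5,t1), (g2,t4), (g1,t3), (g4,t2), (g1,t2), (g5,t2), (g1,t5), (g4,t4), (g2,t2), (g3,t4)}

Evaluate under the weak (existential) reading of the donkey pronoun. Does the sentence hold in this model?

True

"it" takes "a tree" as antecedent — a donkey pronoun bound across the clause boundary.
Weak reading: every gardener g with some planted-tree has at least one planted-tree t such that watered(g,t).
Per gardener: g1:✓  g2:✓  g3:✓  g4:✓  g5:✓
Every gardener in the restrictor has a witness.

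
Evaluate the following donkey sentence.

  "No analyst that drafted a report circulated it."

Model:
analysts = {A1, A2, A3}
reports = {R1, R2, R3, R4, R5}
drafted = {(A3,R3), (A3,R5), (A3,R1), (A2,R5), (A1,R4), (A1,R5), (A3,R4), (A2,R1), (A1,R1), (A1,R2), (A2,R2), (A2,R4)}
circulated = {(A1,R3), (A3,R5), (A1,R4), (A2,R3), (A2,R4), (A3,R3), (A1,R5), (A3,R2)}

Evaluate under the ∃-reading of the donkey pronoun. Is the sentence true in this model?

False

"it" takes "a report" as antecedent — a donkey pronoun bound across the clause boundary.
Truth condition: for no (a,r) with drafted(a,r) does circulated(a,r) hold.
Restrictor pairs — does the scope hold? (A1,R1):fails  (A1,R2):fails  (A1,R4):holds  (A1,R5):holds  (A2,R1):fails  (A2,R2):fails  (A2,R4):holds  (A2,R5):fails  (A3,R1):fails  (A3,R3):holds  (A3,R4):fails  (A3,R5):holds
Scope holds for 5 pair(s), so the sentence is false.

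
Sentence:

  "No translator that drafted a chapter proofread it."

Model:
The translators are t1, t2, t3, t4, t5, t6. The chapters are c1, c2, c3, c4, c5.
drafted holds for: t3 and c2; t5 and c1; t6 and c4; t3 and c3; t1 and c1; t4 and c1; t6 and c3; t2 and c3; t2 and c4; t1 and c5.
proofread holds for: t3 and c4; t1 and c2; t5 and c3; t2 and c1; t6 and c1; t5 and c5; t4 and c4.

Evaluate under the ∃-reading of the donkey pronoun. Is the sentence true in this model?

True

"it" takes "a chapter" as antecedent — a donkey pronoun bound across the clause boundary.
Truth condition: for no (t,c) with drafted(t,c) does proofread(t,c) hold.
Restrictor pairs — does the scope hold? (t1,c1):fails  (t1,c5):fails  (t2,c3):fails  (t2,c4):fails  (t3,c2):fails  (t3,c3):fails  (t4,c1):fails  (t5,c1):fails  (t6,c3):fails  (t6,c4):fails
Scope holds for no restrictor pair, so the sentence is true.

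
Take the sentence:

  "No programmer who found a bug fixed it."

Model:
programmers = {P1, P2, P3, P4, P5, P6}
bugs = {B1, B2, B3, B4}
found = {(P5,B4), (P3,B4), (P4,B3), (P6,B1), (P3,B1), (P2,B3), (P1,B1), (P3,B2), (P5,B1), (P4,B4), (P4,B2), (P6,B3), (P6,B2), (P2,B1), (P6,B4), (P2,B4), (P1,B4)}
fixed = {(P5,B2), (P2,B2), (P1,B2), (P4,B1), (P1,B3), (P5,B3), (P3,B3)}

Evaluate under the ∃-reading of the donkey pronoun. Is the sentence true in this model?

True

"it" takes "a bug" as antecedent — a donkey pronoun bound across the clause boundary.
Truth condition: for no (p,b) with found(p,b) does fixed(p,b) hold.
Restrictor pairs — does the scope hold? (P1,B1):fails  (P1,B4):fails  (P2,B1):fails  (P2,B3):fails  (P2,B4):fails  (P3,B1):fails  (P3,B2):fails  (P3,B4):fails  (P4,B2):fails  (P4,B3):fails  (P4,B4):fails  (P5,B1):fails  (P5,B4):fails  (P6,B1):fails  (P6,B2):fails  (P6,B3):fails  (P6,B4):fails
Scope holds for no restrictor pair, so the sentence is true.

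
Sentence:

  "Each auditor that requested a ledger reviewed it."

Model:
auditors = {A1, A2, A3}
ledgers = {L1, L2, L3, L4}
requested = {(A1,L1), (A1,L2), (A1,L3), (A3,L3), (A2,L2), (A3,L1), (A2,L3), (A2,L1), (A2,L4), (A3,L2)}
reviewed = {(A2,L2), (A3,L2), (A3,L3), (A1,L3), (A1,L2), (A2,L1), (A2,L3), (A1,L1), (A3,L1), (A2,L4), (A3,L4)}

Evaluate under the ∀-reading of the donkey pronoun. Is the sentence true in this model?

True

"it" takes "a ledger" as antecedent — a donkey pronoun bound across the clause boundary.
Strong reading: for every (a,l) with requested(a,l), reviewed(a,l).
Restrictor pairs: (A1,L1) ✓  (A1,L2) ✓  (A1,L3) ✓  (A2,L1) ✓  (A2,L2) ✓  (A2,L3) ✓  (A2,L4) ✓  (A3,L1) ✓  (A3,L2) ✓  (A3,L3) ✓
Every restrictor pair satisfies the scope.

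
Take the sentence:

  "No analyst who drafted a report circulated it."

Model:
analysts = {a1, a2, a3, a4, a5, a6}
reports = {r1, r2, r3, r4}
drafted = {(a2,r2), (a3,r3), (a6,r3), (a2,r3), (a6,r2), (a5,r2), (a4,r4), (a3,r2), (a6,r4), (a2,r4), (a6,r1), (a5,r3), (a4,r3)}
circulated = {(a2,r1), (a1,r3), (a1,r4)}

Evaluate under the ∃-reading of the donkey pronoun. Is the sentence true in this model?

True

"it" takes "a report" as antecedent — a donkey pronoun bound across the clause boundary.
Truth condition: for no (a,r) with drafted(a,r) does circulated(a,r) hold.
Restrictor pairs — does the scope hold? (a2,r2):fails  (a2,r3):fails  (a2,r4):fails  (a3,r2):fails  (a3,r3):fails  (a4,r3):fails  (a4,r4):fails  (a5,r2):fails  (a5,r3):fails  (a6,r1):fails  (a6,r2):fails  (a6,r3):fails  (a6,r4):fails
Scope holds for no restrictor pair, so the sentence is true.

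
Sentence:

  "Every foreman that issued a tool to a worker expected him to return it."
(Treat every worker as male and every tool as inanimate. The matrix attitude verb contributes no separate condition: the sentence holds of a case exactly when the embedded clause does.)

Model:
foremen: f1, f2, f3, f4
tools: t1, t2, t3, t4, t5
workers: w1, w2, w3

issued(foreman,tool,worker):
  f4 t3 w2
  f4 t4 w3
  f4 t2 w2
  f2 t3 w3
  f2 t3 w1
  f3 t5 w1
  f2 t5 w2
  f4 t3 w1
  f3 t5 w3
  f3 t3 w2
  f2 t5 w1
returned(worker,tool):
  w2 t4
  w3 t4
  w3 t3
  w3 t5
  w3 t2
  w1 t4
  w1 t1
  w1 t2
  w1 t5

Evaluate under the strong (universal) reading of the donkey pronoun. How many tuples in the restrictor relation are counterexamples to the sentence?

"him" takes "a worker" as antecedent and "it" takes "a tool"; both are donkey pronouns co-varying with the restrictor.
Strong reading: for every (f,t,w) with issued(f,t,w), returned(w,t).
Restrictor triples: (f2,t3,w1)→returned(w1,t3) ✗  (f2,t3,w3)→returned(w3,t3) ✓  (f2,t5,w1)→returned(w1,t5) ✓  (f2,t5,w2)→returned(w2,t5) ✗  (f3,t3,w2)→returned(w2,t3) ✗  (f3,t5,w1)→returned(w1,t5) ✓  (f3,t5,w3)→returned(w3,t5) ✓  (f4,t2,w2)→returned(w2,t2) ✗  (f4,t3,w1)→returned(w1,t3) ✗  (f4,t3,w2)→returned(w2,t3) ✗  (f4,t4,w3)→returned(w3,t4) ✓
Counterexamples (restrictor triples failing the scope): 6.

6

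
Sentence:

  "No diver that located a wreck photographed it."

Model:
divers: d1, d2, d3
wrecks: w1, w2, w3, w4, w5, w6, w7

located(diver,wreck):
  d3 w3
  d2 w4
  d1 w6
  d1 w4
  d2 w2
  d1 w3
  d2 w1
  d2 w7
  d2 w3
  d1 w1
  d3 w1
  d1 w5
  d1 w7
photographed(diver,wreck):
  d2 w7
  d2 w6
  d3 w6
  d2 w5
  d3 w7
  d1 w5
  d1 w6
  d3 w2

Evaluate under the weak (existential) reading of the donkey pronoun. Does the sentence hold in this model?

False

"it" takes "a wreck" as antecedent — a donkey pronoun bound across the clause boundary.
Truth condition: for no (d,w) with located(d,w) does photographed(d,w) hold.
Restrictor pairs — does the scope hold? (d1,w1):fails  (d1,w3):fails  (d1,w4):fails  (d1,w5):holds  (d1,w6):holds  (d1,w7):fails  (d2,w1):fails  (d2,w2):fails  (d2,w3):fails  (d2,w4):fails  (d2,w7):holds  (d3,w1):fails  (d3,w3):fails
Scope holds for 3 pair(s), so the sentence is false.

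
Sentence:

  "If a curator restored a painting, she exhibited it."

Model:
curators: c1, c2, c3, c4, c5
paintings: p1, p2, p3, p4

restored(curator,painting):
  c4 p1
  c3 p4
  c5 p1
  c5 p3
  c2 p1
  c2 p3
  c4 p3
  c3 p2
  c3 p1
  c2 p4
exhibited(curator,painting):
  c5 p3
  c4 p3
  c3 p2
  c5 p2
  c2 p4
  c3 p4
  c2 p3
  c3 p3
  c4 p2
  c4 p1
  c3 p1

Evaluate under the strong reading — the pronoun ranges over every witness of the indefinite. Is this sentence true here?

False

"it" takes "a painting" as antecedent — a donkey pronoun bound across the clause boundary.
Strong reading: for every (c,p) with restored(c,p), exhibited(c,p).
Restrictor pairs: (c2,p1) ✗  (c2,p3) ✓  (c2,p4) ✓  (c3,p1) ✓  (c3,p2) ✓  (c3,p4) ✓  (c4,p1) ✓  (c4,p3) ✓  (c5,p1) ✗  (c5,p3) ✓
Counterexample: (c2,p1) is in restored but fails the scope.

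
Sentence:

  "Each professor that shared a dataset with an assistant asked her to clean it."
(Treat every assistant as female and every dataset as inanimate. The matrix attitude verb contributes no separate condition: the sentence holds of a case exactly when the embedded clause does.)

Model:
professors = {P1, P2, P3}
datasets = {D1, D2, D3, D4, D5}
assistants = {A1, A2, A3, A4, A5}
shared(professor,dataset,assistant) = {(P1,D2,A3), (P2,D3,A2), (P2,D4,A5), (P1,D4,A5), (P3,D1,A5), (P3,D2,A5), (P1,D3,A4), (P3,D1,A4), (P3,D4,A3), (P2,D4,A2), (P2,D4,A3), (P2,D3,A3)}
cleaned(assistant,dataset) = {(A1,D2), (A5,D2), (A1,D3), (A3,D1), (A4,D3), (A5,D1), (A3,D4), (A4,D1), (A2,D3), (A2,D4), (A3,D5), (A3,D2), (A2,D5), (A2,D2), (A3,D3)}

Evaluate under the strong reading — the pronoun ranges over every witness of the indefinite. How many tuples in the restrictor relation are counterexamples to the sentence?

2

"her" takes "an assistant" as antecedent and "it" takes "a dataset"; both are donkey pronouns co-varying with the restrictor.
Strong reading: for every (p,d,a) with shared(p,d,a), cleaned(a,d).
Restrictor triples: (P1,D2,A3)→cleaned(A3,D2) ✓  (P1,D3,A4)→cleaned(A4,D3) ✓  (P1,D4,A5)→cleaned(A5,D4) ✗  (P2,D3,A2)→cleaned(A2,D3) ✓  (P2,D3,A3)→cleaned(A3,D3) ✓  (P2,D4,A2)→cleaned(A2,D4) ✓  (P2,D4,A3)→cleaned(A3,D4) ✓  (P2,D4,A5)→cleaned(A5,D4) ✗  (P3,D1,A4)→cleaned(A4,D1) ✓  (P3,D1,A5)→cleaned(A5,D1) ✓  (P3,D2,A5)→cleaned(A5,D2) ✓  (P3,D4,A3)→cleaned(A3,D4) ✓
Counterexamples (restrictor triples failing the scope): 2.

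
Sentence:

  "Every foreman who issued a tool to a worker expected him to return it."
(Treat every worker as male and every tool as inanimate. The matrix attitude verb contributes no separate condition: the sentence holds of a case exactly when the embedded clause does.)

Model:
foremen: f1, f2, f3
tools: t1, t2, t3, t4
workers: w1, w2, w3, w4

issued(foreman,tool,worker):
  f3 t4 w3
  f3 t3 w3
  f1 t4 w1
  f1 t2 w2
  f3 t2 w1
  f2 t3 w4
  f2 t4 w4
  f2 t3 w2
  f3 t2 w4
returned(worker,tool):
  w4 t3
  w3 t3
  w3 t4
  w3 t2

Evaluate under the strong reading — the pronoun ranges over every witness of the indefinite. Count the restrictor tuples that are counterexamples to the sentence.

6

"him" takes "a worker" as antecedent and "it" takes "a tool"; both are donkey pronouns co-varying with the restrictor.
Strong reading: for every (f,t,w) with issued(f,t,w), returned(w,t).
Restrictor triples: (f1,t2,w2)→returned(w2,t2) ✗  (f1,t4,w1)→returned(w1,t4) ✗  (f2,t3,w2)→returned(w2,t3) ✗  (f2,t3,w4)→returned(w4,t3) ✓  (f2,t4,w4)→returned(w4,t4) ✗  (f3,t2,w1)→returned(w1,t2) ✗  (f3,t2,w4)→returned(w4,t2) ✗  (f3,t3,w3)→returned(w3,t3) ✓  (f3,t4,w3)→returned(w3,t4) ✓
Counterexamples (restrictor triples failing the scope): 6.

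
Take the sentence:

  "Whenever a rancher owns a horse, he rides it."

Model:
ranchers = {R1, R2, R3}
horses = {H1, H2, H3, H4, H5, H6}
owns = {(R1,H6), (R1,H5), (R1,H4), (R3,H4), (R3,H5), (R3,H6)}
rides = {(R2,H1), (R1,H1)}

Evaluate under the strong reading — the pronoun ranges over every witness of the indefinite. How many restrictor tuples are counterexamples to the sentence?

6

"it" takes "a horse" as antecedent — a donkey pronoun bound across the clause boundary.
Strong reading: for every (r,h) with owns(r,h), rides(r,h).
Restrictor pairs: (R1,H4) ✗  (R1,H5) ✗  (R1,H6) ✗  (R3,H4) ✗  (R3,H5) ✗  (R3,H6) ✗
Counterexamples (restrictor pairs failing the scope): 6.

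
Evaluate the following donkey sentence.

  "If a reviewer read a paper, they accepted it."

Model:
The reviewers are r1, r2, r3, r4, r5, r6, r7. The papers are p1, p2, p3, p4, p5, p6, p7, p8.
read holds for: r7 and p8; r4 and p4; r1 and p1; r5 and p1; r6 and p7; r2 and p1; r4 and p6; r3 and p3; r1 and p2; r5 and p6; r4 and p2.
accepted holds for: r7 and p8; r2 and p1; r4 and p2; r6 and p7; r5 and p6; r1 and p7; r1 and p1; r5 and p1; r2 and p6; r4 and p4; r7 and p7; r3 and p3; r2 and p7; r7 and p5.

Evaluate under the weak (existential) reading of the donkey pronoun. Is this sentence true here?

True

"it" takes "a paper" as antecedent — a donkey pronoun bound across the clause boundary.
Weak reading: every reviewer r with some read-paper has at least one read-paper p such that accepted(r,p).
Per reviewer: r1:✓  r2:✓  r3:✓  r4:✓  r5:✓  r6:✓  r7:✓
Every reviewer in the restrictor has a witness.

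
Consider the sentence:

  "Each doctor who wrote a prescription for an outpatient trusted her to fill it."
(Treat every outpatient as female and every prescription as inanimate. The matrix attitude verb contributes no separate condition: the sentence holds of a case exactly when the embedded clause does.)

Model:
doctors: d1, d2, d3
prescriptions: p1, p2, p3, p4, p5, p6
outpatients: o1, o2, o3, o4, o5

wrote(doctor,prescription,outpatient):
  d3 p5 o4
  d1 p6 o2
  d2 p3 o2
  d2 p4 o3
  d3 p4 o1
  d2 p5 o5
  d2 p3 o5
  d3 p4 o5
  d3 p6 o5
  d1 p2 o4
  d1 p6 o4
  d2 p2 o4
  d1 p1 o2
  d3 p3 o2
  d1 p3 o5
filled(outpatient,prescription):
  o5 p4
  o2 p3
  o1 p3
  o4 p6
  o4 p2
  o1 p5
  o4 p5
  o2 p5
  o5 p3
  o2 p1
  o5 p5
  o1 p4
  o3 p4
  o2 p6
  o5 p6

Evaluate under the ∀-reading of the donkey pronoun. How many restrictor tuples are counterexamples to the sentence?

0

"her" takes "an outpatient" as antecedent and "it" takes "a prescription"; both are donkey pronouns co-varying with the restrictor.
Strong reading: for every (d,p,o) with wrote(d,p,o), filled(o,p).
Restrictor triples: (d1,p1,o2)→filled(o2,p1) ✓  (d1,p2,o4)→filled(o4,p2) ✓  (d1,p3,o5)→filled(o5,p3) ✓  (d1,p6,o2)→filled(o2,p6) ✓  (d1,p6,o4)→filled(o4,p6) ✓  (d2,p2,o4)→filled(o4,p2) ✓  (d2,p3,o2)→filled(o2,p3) ✓  (d2,p3,o5)→filled(o5,p3) ✓  (d2,p4,o3)→filled(o3,p4) ✓  (d2,p5,o5)→filled(o5,p5) ✓  (d3,p3,o2)→filled(o2,p3) ✓  (d3,p4,o1)→filled(o1,p4) ✓  (d3,p4,o5)→filled(o5,p4) ✓  (d3,p5,o4)→filled(o4,p5) ✓  (d3,p6,o5)→filled(o5,p6) ✓
Counterexamples (restrictor triples failing the scope): 0.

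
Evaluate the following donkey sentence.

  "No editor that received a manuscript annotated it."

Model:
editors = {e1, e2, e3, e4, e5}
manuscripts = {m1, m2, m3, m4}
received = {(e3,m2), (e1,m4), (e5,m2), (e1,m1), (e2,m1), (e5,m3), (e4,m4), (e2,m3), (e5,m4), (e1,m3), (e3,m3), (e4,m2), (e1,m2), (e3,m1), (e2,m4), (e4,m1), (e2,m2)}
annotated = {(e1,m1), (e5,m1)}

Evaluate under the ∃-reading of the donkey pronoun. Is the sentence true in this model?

False

"it" takes "a manuscript" as antecedent — a donkey pronoun bound across the clause boundary.
Truth condition: for no (e,m) with received(e,m) does annotated(e,m) hold.
Restrictor pairs — does the scope hold? (e1,m1):holds  (e1,m2):fails  (e1,m3):fails  (e1,m4):fails  (e2,m1):fails  (e2,m2):fails  (e2,m3):fails  (e2,m4):fails  (e3,m1):fails  (e3,m2):fails  (e3,m3):fails  (e4,m1):fails  (e4,m2):fails  (e4,m4):fails  (e5,m2):fails  (e5,m3):fails  (e5,m4):fails
Scope holds for 1 pair(s), so the sentence is false.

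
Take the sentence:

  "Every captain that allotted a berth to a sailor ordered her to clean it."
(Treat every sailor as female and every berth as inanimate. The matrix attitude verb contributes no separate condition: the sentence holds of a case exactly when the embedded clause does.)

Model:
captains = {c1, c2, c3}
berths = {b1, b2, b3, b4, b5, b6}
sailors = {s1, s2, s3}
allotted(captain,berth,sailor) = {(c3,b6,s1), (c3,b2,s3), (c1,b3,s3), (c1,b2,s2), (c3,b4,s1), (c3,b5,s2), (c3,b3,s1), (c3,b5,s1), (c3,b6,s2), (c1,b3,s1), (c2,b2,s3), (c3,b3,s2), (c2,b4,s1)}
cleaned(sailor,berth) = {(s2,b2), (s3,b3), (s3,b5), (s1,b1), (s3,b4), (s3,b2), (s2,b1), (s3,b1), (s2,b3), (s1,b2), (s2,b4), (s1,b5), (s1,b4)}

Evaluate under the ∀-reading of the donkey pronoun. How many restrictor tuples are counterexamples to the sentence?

"her" takes "a sailor" as antecedent and "it" takes "a berth"; both are donkey pronouns co-varying with the restrictor.
Strong reading: for every (c,b,s) with allotted(c,b,s), cleaned(s,b).
Restrictor triples: (c1,b2,s2)→cleaned(s2,b2) ✓  (c1,b3,s1)→cleaned(s1,b3) ✗  (c1,b3,s3)→cleaned(s3,b3) ✓  (c2,b2,s3)→cleaned(s3,b2) ✓  (c2,b4,s1)→cleaned(s1,b4) ✓  (c3,b2,s3)→cleaned(s3,b2) ✓  (c3,b3,s1)→cleaned(s1,b3) ✗  (c3,b3,s2)→cleaned(s2,b3) ✓  (c3,b4,s1)→cleaned(s1,b4) ✓  (c3,b5,s1)→cleaned(s1,b5) ✓  (c3,b5,s2)→cleaned(s2,b5) ✗  (c3,b6,s1)→cleaned(s1,b6) ✗  (c3,b6,s2)→cleaned(s2,b6) ✗
Counterexamples (restrictor triples failing the scope): 5.

5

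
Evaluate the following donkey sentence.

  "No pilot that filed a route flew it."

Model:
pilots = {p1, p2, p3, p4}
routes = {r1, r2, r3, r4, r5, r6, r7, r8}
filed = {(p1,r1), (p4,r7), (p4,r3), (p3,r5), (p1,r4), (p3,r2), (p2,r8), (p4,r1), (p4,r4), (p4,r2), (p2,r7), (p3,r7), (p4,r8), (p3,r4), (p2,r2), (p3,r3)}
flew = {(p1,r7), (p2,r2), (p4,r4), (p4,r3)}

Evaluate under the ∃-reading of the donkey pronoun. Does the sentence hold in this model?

"it" takes "a route" as antecedent — a donkey pronoun bound across the clause boundary.
Truth condition: for no (p,r) with filed(p,r) does flew(p,r) hold.
Restrictor pairs — does the scope hold? (p1,r1):fails  (p1,r4):fails  (p2,r2):holds  (p2,r7):fails  (p2,r8):fails  (p3,r2):fails  (p3,r3):fails  (p3,r4):fails  (p3,r5):fails  (p3,r7):fails  (p4,r1):fails  (p4,r2):fails  (p4,r3):holds  (p4,r4):holds  (p4,r7):fails  (p4,r8):fails
Scope holds for 3 pair(s), so the sentence is false.

False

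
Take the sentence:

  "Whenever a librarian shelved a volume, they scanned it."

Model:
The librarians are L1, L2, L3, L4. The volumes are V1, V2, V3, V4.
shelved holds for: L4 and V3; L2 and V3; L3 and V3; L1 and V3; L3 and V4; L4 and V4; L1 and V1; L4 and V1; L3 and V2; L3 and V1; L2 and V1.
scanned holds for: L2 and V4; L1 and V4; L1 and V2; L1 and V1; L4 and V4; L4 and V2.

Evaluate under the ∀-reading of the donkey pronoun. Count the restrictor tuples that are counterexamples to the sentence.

"it" takes "a volume" as antecedent — a donkey pronoun bound across the clause boundary.
Strong reading: for every (l,v) with shelved(l,v), scanned(l,v).
Restrictor pairs: (L1,V1) ✓  (L1,V3) ✗  (L2,V1) ✗  (L2,V3) ✗  (L3,V1) ✗  (L3,V2) ✗  (L3,V3) ✗  (L3,V4) ✗  (L4,V1) ✗  (L4,V3) ✗  (L4,V4) ✓
Counterexamples (restrictor pairs failing the scope): 9.

9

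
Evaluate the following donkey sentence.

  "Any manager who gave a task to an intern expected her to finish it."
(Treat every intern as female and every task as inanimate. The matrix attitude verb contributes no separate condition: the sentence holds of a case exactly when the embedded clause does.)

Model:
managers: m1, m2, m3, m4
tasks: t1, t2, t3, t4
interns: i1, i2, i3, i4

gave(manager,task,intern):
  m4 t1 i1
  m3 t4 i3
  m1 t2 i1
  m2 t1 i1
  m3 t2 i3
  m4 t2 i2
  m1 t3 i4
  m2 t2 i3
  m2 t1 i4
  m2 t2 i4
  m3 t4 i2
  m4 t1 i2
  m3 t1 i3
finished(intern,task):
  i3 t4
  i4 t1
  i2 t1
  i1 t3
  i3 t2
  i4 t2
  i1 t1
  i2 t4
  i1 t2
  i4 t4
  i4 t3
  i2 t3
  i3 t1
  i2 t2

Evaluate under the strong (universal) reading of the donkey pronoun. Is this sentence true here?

"her" takes "an intern" as antecedent and "it" takes "a task"; both are donkey pronouns co-varying with the restrictor.
Strong reading: for every (m,t,i) with gave(m,t,i), finished(i,t).
Restrictor triples: (m1,t2,i1)→finished(i1,t2) ✓  (m1,t3,i4)→finished(i4,t3) ✓  (m2,t1,i1)→finished(i1,t1) ✓  (m2,t1,i4)→finished(i4,t1) ✓  (m2,t2,i3)→finished(i3,t2) ✓  (m2,t2,i4)→finished(i4,t2) ✓  (m3,t1,i3)→finished(i3,t1) ✓  (m3,t2,i3)→finished(i3,t2) ✓  (m3,t4,i2)→finished(i2,t4) ✓  (m3,t4,i3)→finished(i3,t4) ✓  (m4,t1,i1)→finished(i1,t1) ✓  (m4,t1,i2)→finished(i2,t1) ✓  (m4,t2,i2)→finished(i2,t2) ✓
Every restrictor triple satisfies the scope.

True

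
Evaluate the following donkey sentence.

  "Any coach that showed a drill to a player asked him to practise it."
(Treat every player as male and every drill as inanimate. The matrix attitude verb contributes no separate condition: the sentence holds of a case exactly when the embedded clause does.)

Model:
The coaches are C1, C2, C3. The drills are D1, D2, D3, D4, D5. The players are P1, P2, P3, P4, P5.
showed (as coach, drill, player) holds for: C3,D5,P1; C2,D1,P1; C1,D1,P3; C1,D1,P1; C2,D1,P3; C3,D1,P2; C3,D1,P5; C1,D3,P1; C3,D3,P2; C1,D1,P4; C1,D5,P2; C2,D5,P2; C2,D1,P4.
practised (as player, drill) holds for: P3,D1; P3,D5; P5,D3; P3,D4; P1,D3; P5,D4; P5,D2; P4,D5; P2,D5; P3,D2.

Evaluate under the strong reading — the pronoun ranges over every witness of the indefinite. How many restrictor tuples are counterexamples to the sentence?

8

"him" takes "a player" as antecedent and "it" takes "a drill"; both are donkey pronouns co-varying with the restrictor.
Strong reading: for every (c,d,p) with showed(c,d,p), practised(p,d).
Restrictor triples: (C1,D1,P1)→practised(P1,D1) ✗  (C1,D1,P3)→practised(P3,D1) ✓  (C1,D1,P4)→practised(P4,D1) ✗  (C1,D3,P1)→practised(P1,D3) ✓  (C1,D5,P2)→practised(P2,D5) ✓  (C2,D1,P1)→practised(P1,D1) ✗  (C2,D1,P3)→practised(P3,D1) ✓  (C2,D1,P4)→practised(P4,D1) ✗  (C2,D5,P2)→practised(P2,D5) ✓  (C3,D1,P2)→practised(P2,D1) ✗  (C3,D1,P5)→practised(P5,D1) ✗  (C3,D3,P2)→practised(P2,D3) ✗  (C3,D5,P1)→practised(P1,D5) ✗
Counterexamples (restrictor triples failing the scope): 8.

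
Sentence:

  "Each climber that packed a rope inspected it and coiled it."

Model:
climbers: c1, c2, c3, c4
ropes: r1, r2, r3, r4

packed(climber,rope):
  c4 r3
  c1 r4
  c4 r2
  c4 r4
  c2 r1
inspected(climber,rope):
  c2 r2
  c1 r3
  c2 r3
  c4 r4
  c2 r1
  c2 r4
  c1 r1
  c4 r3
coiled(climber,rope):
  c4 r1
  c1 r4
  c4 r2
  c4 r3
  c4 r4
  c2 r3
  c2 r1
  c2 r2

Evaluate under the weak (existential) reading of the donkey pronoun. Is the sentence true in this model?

False

"it" takes "a rope" as antecedent — a donkey pronoun bound across the clause boundary.
Weak reading: every climber c with some packed-rope has at least one packed-rope r such that inspected(c,r) ∧ coiled(c,r).
Per climber: c1:✗  c2:✓  c4:✓
c1 has no witness among its packed-ropes.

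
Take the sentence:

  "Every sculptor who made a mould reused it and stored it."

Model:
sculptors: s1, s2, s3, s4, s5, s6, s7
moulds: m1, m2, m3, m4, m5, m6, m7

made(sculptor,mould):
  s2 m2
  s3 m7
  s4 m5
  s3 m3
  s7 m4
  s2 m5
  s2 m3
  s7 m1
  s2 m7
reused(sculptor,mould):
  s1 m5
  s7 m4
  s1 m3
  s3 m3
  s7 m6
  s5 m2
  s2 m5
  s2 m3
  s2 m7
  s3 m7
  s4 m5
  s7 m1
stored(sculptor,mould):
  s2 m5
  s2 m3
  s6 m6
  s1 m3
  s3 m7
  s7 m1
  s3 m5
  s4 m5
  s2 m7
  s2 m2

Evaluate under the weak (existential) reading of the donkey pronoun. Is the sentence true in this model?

True

"it" takes "a mould" as antecedent — a donkey pronoun bound across the clause boundary.
Weak reading: every sculptor s with some made-mould has at least one made-mould m such that reused(s,m) ∧ stored(s,m).
Per sculptor: s2:✓  s3:✓  s4:✓  s7:✓
Every sculptor in the restrictor has a witness.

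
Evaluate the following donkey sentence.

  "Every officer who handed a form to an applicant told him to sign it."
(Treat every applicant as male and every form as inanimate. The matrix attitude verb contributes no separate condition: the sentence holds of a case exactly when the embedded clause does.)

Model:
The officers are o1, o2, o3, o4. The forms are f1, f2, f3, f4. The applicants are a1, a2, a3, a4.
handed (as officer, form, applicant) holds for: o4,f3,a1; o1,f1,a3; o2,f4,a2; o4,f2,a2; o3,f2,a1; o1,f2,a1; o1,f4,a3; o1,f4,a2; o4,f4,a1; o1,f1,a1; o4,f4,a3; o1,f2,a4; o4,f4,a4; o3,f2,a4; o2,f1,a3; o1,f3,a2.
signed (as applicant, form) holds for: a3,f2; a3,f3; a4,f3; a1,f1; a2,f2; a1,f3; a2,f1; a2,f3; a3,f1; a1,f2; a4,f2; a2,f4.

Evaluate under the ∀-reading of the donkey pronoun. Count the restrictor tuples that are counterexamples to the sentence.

4

"him" takes "an applicant" as antecedent and "it" takes "a form"; both are donkey pronouns co-varying with the restrictor.
Strong reading: for every (o,f,a) with handed(o,f,a), signed(a,f).
Restrictor triples: (o1,f1,a1)→signed(a1,f1) ✓  (o1,f1,a3)→signed(a3,f1) ✓  (o1,f2,a1)→signed(a1,f2) ✓  (o1,f2,a4)→signed(a4,f2) ✓  (o1,f3,a2)→signed(a2,f3) ✓  (o1,f4,a2)→signed(a2,f4) ✓  (o1,f4,a3)→signed(a3,f4) ✗  (o2,f1,a3)→signed(a3,f1) ✓  (o2,f4,a2)→signed(a2,f4) ✓  (o3,f2,a1)→signed(a1,f2) ✓  (o3,f2,a4)→signed(a4,f2) ✓  (o4,f2,a2)→signed(a2,f2) ✓  (o4,f3,a1)→signed(a1,f3) ✓  (o4,f4,a1)→signed(a1,f4) ✗  (o4,f4,a3)→signed(a3,f4) ✗  (o4,f4,a4)→signed(a4,f4) ✗
Counterexamples (restrictor triples failing the scope): 4.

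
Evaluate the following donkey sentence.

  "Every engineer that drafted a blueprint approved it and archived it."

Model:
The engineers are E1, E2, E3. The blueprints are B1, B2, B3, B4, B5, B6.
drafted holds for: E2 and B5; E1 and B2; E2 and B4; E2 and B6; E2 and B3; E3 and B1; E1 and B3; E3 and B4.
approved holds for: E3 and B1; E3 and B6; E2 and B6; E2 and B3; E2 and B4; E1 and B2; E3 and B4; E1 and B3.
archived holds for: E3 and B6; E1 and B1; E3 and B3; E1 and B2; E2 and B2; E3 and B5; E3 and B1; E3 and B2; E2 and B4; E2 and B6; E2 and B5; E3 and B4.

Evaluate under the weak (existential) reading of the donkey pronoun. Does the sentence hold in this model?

True

"it" takes "a blueprint" as antecedent — a donkey pronoun bound across the clause boundary.
Weak reading: every engineer e with some drafted-blueprint has at least one drafted-blueprint b such that approved(e,b) ∧ archived(e,b).
Per engineer: E1:✓  E2:✓  E3:✓
Every engineer in the restrictor has a witness.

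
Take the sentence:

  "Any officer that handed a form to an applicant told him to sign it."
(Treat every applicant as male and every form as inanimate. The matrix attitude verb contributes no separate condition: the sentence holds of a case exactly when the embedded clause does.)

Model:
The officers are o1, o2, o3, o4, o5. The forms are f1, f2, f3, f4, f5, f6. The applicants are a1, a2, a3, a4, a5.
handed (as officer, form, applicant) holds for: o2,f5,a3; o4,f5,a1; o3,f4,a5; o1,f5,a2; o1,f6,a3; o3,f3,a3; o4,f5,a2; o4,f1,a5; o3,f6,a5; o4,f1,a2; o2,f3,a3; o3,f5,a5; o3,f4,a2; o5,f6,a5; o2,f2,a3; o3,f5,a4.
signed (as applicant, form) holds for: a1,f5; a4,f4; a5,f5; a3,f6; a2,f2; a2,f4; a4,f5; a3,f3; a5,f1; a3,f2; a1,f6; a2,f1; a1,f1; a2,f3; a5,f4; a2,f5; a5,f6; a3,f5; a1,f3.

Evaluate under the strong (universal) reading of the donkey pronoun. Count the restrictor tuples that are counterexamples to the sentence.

"him" takes "an applicant" as antecedent and "it" takes "a form"; both are donkey pronouns co-varying with the restrictor.
Strong reading: for every (o,f,a) with handed(o,f,a), signed(a,f).
Restrictor triples: (o1,f5,a2)→signed(a2,f5) ✓  (o1,f6,a3)→signed(a3,f6) ✓  (o2,f2,a3)→signed(a3,f2) ✓  (o2,f3,a3)→signed(a3,f3) ✓  (o2,f5,a3)→signed(a3,f5) ✓  (o3,f3,a3)→signed(a3,f3) ✓  (o3,f4,a2)→signed(a2,f4) ✓  (o3,f4,a5)→signed(a5,f4) ✓  (o3,f5,a4)→signed(a4,f5) ✓  (o3,f5,a5)→signed(a5,f5) ✓  (o3,f6,a5)→signed(a5,f6) ✓  (o4,f1,a2)→signed(a2,f1) ✓  (o4,f1,a5)→signed(a5,f1) ✓  (o4,f5,a1)→signed(a1,f5) ✓  (o4,f5,a2)→signed(a2,f5) ✓  (o5,f6,a5)→signed(a5,f6) ✓
Counterexamples (restrictor triples failing the scope): 0.

0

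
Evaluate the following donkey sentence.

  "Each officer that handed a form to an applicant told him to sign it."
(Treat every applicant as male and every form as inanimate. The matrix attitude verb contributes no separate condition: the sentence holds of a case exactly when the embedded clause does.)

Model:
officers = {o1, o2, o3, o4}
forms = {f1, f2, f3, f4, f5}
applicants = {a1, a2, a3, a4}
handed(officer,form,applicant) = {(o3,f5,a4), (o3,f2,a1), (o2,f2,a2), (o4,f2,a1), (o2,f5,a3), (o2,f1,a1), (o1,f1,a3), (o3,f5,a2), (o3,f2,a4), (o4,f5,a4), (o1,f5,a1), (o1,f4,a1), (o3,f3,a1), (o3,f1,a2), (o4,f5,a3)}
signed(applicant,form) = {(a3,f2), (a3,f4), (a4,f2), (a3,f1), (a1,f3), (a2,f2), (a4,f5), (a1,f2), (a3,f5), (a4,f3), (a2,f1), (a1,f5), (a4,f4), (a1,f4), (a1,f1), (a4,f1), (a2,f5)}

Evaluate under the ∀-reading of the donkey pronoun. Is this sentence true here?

True

"him" takes "an applicant" as antecedent and "it" takes "a form"; both are donkey pronouns co-varying with the restrictor.
Strong reading: for every (o,f,a) with handed(o,f,a), signed(a,f).
Restrictor triples: (o1,f1,a3)→signed(a3,f1) ✓  (o1,f4,a1)→signed(a1,f4) ✓  (o1,f5,a1)→signed(a1,f5) ✓  (o2,f1,a1)→signed(a1,f1) ✓  (o2,f2,a2)→signed(a2,f2) ✓  (o2,f5,a3)→signed(a3,f5) ✓  (o3,f1,a2)→signed(a2,f1) ✓  (o3,f2,a1)→signed(a1,f2) ✓  (o3,f2,a4)→signed(a4,f2) ✓  (o3,f3,a1)→signed(a1,f3) ✓  (o3,f5,a2)→signed(a2,f5) ✓  (o3,f5,a4)→signed(a4,f5) ✓  (o4,f2,a1)→signed(a1,f2) ✓  (o4,f5,a3)→signed(a3,f5) ✓  (o4,f5,a4)→signed(a4,f5) ✓
Every restrictor triple satisfies the scope.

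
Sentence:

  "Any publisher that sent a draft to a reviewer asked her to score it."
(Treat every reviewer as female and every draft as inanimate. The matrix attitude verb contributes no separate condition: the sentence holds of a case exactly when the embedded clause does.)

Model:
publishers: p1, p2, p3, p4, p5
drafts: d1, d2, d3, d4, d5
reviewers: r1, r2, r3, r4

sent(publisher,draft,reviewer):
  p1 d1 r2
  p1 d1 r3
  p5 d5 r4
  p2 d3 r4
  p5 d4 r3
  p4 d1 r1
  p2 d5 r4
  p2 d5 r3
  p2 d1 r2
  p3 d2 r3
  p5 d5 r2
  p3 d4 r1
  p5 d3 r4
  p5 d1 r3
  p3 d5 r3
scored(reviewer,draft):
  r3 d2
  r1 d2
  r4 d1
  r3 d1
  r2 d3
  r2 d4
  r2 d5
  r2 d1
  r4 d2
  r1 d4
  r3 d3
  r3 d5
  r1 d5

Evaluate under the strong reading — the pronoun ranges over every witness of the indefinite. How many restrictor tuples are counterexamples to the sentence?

6

"her" takes "a reviewer" as antecedent and "it" takes "a draft"; both are donkey pronouns co-varying with the restrictor.
Strong reading: for every (p,d,r) with sent(p,d,r), scored(r,d).
Restrictor triples: (p1,d1,r2)→scored(r2,d1) ✓  (p1,d1,r3)→scored(r3,d1) ✓  (p2,d1,r2)→scored(r2,d1) ✓  (p2,d3,r4)→scored(r4,d3) ✗  (p2,d5,r3)→scored(r3,d5) ✓  (p2,d5,r4)→scored(r4,d5) ✗  (p3,d2,r3)→scored(r3,d2) ✓  (p3,d4,r1)→scored(r1,d4) ✓  (p3,d5,r3)→scored(r3,d5) ✓  (p4,d1,r1)→scored(r1,d1) ✗  (p5,d1,r3)→scored(r3,d1) ✓  (p5,d3,r4)→scored(r4,d3) ✗  (p5,d4,r3)→scored(r3,d4) ✗  (p5,d5,r2)→scored(r2,d5) ✓  (p5,d5,r4)→scored(r4,d5) ✗
Counterexamples (restrictor triples failing the scope): 6.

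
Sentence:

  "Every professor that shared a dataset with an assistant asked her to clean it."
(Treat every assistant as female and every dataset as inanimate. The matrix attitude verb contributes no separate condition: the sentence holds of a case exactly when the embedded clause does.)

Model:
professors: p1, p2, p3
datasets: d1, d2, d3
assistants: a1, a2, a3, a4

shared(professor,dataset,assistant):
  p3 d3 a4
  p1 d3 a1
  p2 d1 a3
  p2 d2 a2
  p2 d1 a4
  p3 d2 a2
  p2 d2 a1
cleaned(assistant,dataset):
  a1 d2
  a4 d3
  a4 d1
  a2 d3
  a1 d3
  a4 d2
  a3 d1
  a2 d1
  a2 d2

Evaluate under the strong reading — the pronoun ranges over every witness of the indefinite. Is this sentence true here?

True

"her" takes "an assistant" as antecedent and "it" takes "a dataset"; both are donkey pronouns co-varying with the restrictor.
Strong reading: for every (p,d,a) with shared(p,d,a), cleaned(a,d).
Restrictor triples: (p1,d3,a1)→cleaned(a1,d3) ✓  (p2,d1,a3)→cleaned(a3,d1) ✓  (p2,d1,a4)→cleaned(a4,d1) ✓  (p2,d2,a1)→cleaned(a1,d2) ✓  (p2,d2,a2)→cleaned(a2,d2) ✓  (p3,d2,a2)→cleaned(a2,d2) ✓  (p3,d3,a4)→cleaned(a4,d3) ✓
Every restrictor triple satisfies the scope.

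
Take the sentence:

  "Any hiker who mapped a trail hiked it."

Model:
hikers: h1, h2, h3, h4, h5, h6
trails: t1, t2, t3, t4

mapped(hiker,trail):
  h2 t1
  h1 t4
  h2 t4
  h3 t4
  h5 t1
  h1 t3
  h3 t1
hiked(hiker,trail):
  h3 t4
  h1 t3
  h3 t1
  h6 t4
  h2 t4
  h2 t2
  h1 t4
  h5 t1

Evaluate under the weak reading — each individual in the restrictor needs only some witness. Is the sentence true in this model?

"it" takes "a trail" as antecedent — a donkey pronoun bound across the clause boundary.
Weak reading: every hiker h with some mapped-trail has at least one mapped-trail t such that hiked(h,t).
Per hiker: h1:✓  h2:✓  h3:✓  h5:✓
Every hiker in the restrictor has a witness.

True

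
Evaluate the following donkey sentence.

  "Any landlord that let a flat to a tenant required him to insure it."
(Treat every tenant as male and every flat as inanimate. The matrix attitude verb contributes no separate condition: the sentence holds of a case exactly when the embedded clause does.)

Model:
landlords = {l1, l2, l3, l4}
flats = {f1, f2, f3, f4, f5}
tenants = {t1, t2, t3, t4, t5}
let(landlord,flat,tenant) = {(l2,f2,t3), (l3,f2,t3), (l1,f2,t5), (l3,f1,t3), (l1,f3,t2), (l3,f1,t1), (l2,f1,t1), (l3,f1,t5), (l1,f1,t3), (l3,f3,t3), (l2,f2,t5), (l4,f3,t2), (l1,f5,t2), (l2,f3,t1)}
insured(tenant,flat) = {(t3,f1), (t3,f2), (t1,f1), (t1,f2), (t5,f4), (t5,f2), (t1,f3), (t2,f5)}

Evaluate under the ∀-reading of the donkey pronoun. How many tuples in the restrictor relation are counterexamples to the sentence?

"him" takes "a tenant" as antecedent and "it" takes "a flat"; both are donkey pronouns co-varying with the restrictor.
Strong reading: for every (l,f,t) with let(l,f,t), insured(t,f).
Restrictor triples: (l1,f1,t3)→insured(t3,f1) ✓  (l1,f2,t5)→insured(t5,f2) ✓  (l1,f3,t2)→insured(t2,f3) ✗  (l1,f5,t2)→insured(t2,f5) ✓  (l2,f1,t1)→insured(t1,f1) ✓  (l2,f2,t3)→insured(t3,f2) ✓  (l2,f2,t5)→insured(t5,f2) ✓  (l2,f3,t1)→insured(t1,f3) ✓  (l3,f1,t1)→insured(t1,f1) ✓  (l3,f1,t3)→insured(t3,f1) ✓  (l3,f1,t5)→insured(t5,f1) ✗  (l3,f2,t3)→insured(t3,f2) ✓  (l3,f3,t3)→insured(t3,f3) ✗  (l4,f3,t2)→insured(t2,f3) ✗
Counterexamples (restrictor triples failing the scope): 4.

4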